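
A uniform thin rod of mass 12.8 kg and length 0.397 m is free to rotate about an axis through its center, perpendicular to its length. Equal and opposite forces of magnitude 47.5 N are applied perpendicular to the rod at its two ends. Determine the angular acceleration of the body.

I = (1/12)ML² = (1/12)(12.8)(0.397)² = 0.1681 kg·m².
The couple gives τ = F·(L/2) + F·(L/2) = F L = (47.5)(0.397) = 18.86 N·m.
From τ = Iα: α = 18.86/0.1681 = 112.2 rad/s².

α ≈ 112 rad/s²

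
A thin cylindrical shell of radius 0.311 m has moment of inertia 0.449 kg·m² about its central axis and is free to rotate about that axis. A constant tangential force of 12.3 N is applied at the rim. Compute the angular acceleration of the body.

τ = F R = (12.3)(0.311) = 3.825 N·m.
From τ = Iα: α = 3.825/0.4490 = 8.520 rad/s².

α ≈ 8.52 rad/s²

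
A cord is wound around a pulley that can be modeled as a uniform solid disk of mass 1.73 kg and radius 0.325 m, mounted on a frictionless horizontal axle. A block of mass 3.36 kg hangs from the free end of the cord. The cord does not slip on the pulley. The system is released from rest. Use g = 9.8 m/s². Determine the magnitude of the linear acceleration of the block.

a ≈ 7.79 m/s²

I = ½MR² = (1/2)(1.73)(0.325)² = 0.09137 kg·m².
Block: mg − T = ma. Pulley: TR = Iα. No-slip: a = αR, so T = (I/R²)a = 0.8650·a.
Then mg = (m + 0.8650)a, so a = (3.36)(9.8)/(3.36 + 0.8650) = 7.794 m/s².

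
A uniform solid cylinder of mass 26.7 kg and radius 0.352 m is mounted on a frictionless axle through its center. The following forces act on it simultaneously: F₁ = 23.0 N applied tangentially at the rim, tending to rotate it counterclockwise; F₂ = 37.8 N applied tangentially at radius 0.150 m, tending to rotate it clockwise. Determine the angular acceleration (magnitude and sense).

I = ½MR² = (1/2)(26.7)(0.352)² = 1.654 kg·m².
Taking counterclockwise as positive: τ₁ = +(23.0)(0.352) = +8.096 N·m; τ₂ = −(37.8)(0.150) = −5.670 N·m.
Net torque τ = 2.426 N·m.
α = τ/I = 2.426/1.654 = 1.467 rad/s².

α ≈ 1.47 rad/s², counterclockwise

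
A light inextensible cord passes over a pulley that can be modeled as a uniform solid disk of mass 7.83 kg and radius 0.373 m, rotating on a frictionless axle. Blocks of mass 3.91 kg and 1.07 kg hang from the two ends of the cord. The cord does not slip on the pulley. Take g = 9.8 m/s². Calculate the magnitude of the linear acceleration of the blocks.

a ≈ 3.13 m/s²

I = ½MR² = (1/2)(7.83)(0.373)² = 0.5447 kg·m².
Heavier block: m₁g − T₁ = m₁a. Lighter block: T₂ − m₂g = m₂a.
Pulley: (T₁ − T₂)R = Iα = I(a/R), so T₁ − T₂ = (I/R²)a = (1/2)M_p a = 3.915·a.
Adding the three: (m₁ − m₂)g = (m₁ + m₂ + 3.915)a, so a = (3.91 − 1.07)(9.8)/(3.91 + 1.07 + 3.915) = 3.129 m/s².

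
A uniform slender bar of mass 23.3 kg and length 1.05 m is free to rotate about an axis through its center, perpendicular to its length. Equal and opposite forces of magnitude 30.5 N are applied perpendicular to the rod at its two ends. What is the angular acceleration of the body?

I = (1/12)ML² = (1/12)(23.3)(1.05)² = 2.141 kg·m².
The couple gives τ = F·(L/2) + F·(L/2) = F L = (30.5)(1.05) = 32.02 N·m.
Newton's second law for rotation, τ = Iα, gives α = τ/I = 32.02/2.141 = 14.96 rad/s².

α ≈ 15.0 rad/s²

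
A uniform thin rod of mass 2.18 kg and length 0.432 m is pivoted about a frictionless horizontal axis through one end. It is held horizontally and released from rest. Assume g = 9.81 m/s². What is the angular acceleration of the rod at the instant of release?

About the pivot, I = (1/3)ML² = (1/3)(2.18)(0.432)² = 0.1356 kg·m².
The weight acts at the center, a distance L/2 = 0.2160 m from the pivot; τ = Mg(L/2) = 4.619 N·m.
α = τ/I = 4.619/0.1356 = 34.06 rad/s².

α ≈ 34.1 rad/s²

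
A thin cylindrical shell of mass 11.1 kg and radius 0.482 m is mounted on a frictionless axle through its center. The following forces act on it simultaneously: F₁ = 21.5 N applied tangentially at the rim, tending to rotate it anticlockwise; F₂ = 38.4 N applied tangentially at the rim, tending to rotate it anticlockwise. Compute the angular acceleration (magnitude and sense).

α ≈ 11.2 rad/s², anticlockwise

I = MR² = (11.1)(0.482)² = 2.579 kg·m².
Taking anticlockwise as positive: τ₁ = +(21.5)(0.482) = +10.36 N·m; τ₂ = +(38.4)(0.482) = +18.51 N·m.
Net torque τ = 28.87 N·m.
α = τ/I = 28.87/2.579 = 11.20 rad/s².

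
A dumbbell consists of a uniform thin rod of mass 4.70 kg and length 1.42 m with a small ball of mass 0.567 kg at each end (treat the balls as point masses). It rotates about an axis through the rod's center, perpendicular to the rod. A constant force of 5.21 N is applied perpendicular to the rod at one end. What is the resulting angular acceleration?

I_rod = (1/12)ML² = (1/12)(4.70)(1.42)² = 0.7898 kg·m².
I_balls = 2·m·(L/2)² = 2(0.567)(0.7100)² = 0.5716 kg·m².
Total I = 1.361 kg·m².
τ = F·(L/2) = (5.21)(0.710) = 3.699 N·m.
α = τ/I = 3.699/1.361 = 2.717 rad/s².

α ≈ 2.72 rad/s²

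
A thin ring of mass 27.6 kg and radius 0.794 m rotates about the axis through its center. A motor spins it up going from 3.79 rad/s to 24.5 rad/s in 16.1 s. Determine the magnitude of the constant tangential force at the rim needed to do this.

I = MR² = (27.6)(0.794)² = 17.40 kg·m².
α = Δω/Δt = (24.5 − 3.79)/16.1 = 1.286 rad/s².
The required torque is τ = Iα = (17.40)(1.286) = 22.38 N·m.
A tangential force at the rim gives τ = FR, so F = τ/R = 22.38/0.794 = 28.19 N.

F ≈ 28.2 N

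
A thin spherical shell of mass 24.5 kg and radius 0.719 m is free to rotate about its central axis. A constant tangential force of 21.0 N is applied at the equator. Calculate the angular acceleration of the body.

α ≈ 1.79 rad/s²

I = (2/3)MR² = (2/3)(24.5)(0.719)² = 8.444 kg·m².
τ = F R = (21.0)(0.719) = 15.10 N·m.
Newton's second law for rotation, τ = Iα, gives α = τ/I = 15.10/8.444 = 1.788 rad/s².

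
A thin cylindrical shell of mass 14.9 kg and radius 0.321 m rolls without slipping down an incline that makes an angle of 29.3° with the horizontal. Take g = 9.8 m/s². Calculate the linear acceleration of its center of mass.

a ≈ 2.40 m/s²

Translation along the incline: Mg sinθ − f = Ma.
Rotation about the center: fR = Iα with I = MR². No-slip gives a = αR, so f = (I/R²)a = M a.
Substituting: Mg sinθ = (1 + 1.000)Ma, so a = g sinθ/(1 + 1.000) = (9.8) sin 29.3° / 2.000 = 2.398 m/s².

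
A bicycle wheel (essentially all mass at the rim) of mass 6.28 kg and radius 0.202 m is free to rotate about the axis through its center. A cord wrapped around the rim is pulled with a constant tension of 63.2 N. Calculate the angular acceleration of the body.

α ≈ 49.8 rad/s²

I = MR² = (6.28)(0.202)² = 0.2562 kg·m².
τ = F R = (63.2)(0.202) = 12.77 N·m.
From τ = Iα: α = 12.77/0.2562 = 49.82 rad/s².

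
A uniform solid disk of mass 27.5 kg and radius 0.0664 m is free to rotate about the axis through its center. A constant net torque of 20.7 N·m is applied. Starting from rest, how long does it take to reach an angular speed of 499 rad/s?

t ≈ 1.46 s

I = ½MR² = (1/2)(27.5)(0.0664)² = 0.06062 kg·m².
α = τ/I = 20.7/0.06062 = 341.5 rad/s².
ω = αt ⇒ t = ω/α = 499/341.5 = 1.461 s.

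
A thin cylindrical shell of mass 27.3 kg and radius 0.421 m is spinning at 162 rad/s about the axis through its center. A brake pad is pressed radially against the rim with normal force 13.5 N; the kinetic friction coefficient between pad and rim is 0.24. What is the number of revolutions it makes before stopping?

I = MR² = (27.3)(0.421)² = 4.839 kg·m².
Friction force f = μN = (0.24)(13.5) = 3.240 N at the rim; torque magnitude τ = fR = 1.364 N·m, opposing ω.
|α| = τ/I = 1.364/4.839 = 0.2819 rad/s² (deceleration).
ω² = ω₀² − 2|α|θ with ω = 0 ⇒ θ = ω₀²/(2|α|) = 46550 rad = 7408 rev.

≈ 7410 revolutions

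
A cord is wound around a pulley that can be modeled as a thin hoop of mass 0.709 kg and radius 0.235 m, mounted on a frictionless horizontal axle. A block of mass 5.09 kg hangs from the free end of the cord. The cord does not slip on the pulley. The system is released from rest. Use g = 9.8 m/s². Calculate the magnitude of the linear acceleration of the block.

a ≈ 8.60 m/s²

I = MR² = (0.709)(0.235)² = 0.03915 kg·m².
Block: mg − T = ma. Pulley: TR = Iα. No-slip: a = αR, so T = (I/R²)a = 0.7090·a.
Then mg = (m + 0.7090)a, so a = (5.09)(9.8)/(5.09 + 0.7090) = 8.602 m/s².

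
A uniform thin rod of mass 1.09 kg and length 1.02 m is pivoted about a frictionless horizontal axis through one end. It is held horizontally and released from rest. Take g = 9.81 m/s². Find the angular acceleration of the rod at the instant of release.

α ≈ 14.4 rad/s²

About the pivot, I = (1/3)ML² = (1/3)(1.09)(1.02)² = 0.3780 kg·m².
The weight acts at the center, a distance L/2 = 0.5100 m from the pivot; τ = Mg(L/2) = 5.453 N·m.
α = τ/I = 5.453/0.3780 = 14.43 rad/s².
(Equivalently α = (3g/(2L)) = 14.43 rad/s².)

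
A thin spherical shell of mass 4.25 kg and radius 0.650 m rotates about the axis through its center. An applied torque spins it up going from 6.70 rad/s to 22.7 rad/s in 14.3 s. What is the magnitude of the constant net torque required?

τ ≈ 1.34 N·m

I = (2/3)MR² = (2/3)(4.25)(0.650)² = 1.197 kg·m².
α = Δω/Δt = (22.7 − 6.70)/14.3 = 1.119 rad/s².
τ = Iα = (1.197)(1.119) = 1.339 N·m.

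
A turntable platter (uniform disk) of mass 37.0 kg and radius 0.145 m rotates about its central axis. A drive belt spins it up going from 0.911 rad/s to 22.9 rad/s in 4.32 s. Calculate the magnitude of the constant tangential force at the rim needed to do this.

F ≈ 13.7 N

I = ½MR² = (1/2)(37.0)(0.145)² = 0.3890 kg·m².
α = Δω/Δt = (22.9 − 0.911)/4.32 = 5.090 rad/s².
The required torque is τ = Iα = (0.3890)(5.090) = 1.980 N·m.
A tangential force at the rim gives τ = FR, so F = τ/R = 1.980/0.145 = 13.65 N.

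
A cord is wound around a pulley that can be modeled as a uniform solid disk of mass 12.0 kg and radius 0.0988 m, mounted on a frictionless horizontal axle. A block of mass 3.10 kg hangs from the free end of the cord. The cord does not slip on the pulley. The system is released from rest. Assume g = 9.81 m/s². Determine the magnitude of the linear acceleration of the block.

I = ½MR² = (1/2)(12.0)(0.0988)² = 0.05857 kg·m².
Block: mg − T = ma. Pulley: TR = Iα. No-slip: a = αR, so T = (I/R²)a = 6.000·a.
Then mg = (m + 6.000)a, so a = (3.10)(9.81)/(3.10 + 6.000) = 3.342 m/s².

a ≈ 3.34 m/s²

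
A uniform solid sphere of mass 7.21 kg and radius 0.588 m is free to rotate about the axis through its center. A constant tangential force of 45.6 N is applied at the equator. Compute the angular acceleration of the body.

I = (2/5)MR² = (2/5)(7.21)(0.588)² = 0.9971 kg·m².
τ = F R = (45.6)(0.588) = 26.81 N·m.
From τ = Iα: α = 26.81/0.9971 = 26.89 rad/s².

α ≈ 26.9 rad/s²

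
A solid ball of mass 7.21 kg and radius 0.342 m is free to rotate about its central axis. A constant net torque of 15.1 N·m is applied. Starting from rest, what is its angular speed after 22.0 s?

ω ≈ 985 rad/s

I = (2/5)MR² = (2/5)(7.21)(0.342)² = 0.3373 kg·m².
α = τ/I = 15.1/0.3373 = 44.76 rad/s².
ω = ω₀ + αt = 0 + (44.76)(22.0) = 984.8 rad/s.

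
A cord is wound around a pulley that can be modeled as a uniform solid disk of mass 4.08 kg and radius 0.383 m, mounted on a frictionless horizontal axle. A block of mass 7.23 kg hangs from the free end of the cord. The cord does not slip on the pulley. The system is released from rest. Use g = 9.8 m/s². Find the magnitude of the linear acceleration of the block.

a ≈ 7.64 m/s²

I = ½MR² = (1/2)(4.08)(0.383)² = 0.2992 kg·m².
Block: mg − T = ma. Pulley: TR = Iα. No-slip: a = αR, so T = (I/R²)a = 2.040·a.
Then mg = (m + 2.040)a, so a = (7.23)(9.8)/(7.23 + 2.040) = 7.643 m/s².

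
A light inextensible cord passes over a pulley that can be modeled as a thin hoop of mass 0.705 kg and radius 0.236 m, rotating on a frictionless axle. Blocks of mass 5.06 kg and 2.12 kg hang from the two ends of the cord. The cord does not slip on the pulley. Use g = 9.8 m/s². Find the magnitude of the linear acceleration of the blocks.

a ≈ 3.65 m/s²

I = MR² = (0.705)(0.236)² = 0.03927 kg·m².
Heavier block: m₁g − T₁ = m₁a. Lighter block: T₂ − m₂g = m₂a.
Pulley: (T₁ − T₂)R = Iα = I(a/R), so T₁ − T₂ = (I/R²)a = 1·M_p a = 0.7050·a.
Adding the three: (m₁ − m₂)g = (m₁ + m₂ + 0.7050)a, so a = (5.06 − 2.12)(9.8)/(5.06 + 2.12 + 0.7050) = 3.654 m/s².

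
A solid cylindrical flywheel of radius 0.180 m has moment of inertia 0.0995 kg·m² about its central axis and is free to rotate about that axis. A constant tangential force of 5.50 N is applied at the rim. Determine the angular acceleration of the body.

α ≈ 9.95 rad/s²

τ = F R = (5.50)(0.180) = 0.9900 N·m.
From τ = Iα: α = 0.9900/0.09950 = 9.950 rad/s².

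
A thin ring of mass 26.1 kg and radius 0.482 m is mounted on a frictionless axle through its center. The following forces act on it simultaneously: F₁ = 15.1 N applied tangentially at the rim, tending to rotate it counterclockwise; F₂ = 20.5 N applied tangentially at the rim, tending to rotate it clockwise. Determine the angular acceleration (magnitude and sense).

α ≈ 0.429 rad/s², clockwise

I = MR² = (26.1)(0.482)² = 6.064 kg·m².
Taking counterclockwise as positive: τ₁ = +(15.1)(0.482) = +7.278 N·m; τ₂ = −(20.5)(0.482) = −9.881 N·m.
Net torque τ = -2.603 N·m.
α = τ/I = -2.603/6.064 = -0.4292 rad/s².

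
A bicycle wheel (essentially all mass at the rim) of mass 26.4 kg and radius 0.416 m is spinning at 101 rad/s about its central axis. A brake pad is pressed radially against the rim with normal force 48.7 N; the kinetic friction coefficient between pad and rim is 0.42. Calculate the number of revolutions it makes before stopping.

≈ 436 revolutions

I = MR² = (26.4)(0.416)² = 4.569 kg·m².
Friction force f = μN = (0.42)(48.7) = 20.45 N at the rim; torque magnitude τ = fR = 8.509 N·m, opposing ω.
|α| = τ/I = 8.509/4.569 = 1.862 rad/s² (deceleration).
ω² = ω₀² − 2|α|θ with ω = 0 ⇒ θ = ω₀²/(2|α|) = 2739 rad = 435.9 rev.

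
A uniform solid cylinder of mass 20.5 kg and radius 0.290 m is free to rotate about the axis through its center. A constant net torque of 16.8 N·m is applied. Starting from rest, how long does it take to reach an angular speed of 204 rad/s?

I = ½MR² = (1/2)(20.5)(0.290)² = 0.8620 kg·m².
α = τ/I = 16.8/0.8620 = 19.49 rad/s².
ω = αt ⇒ t = ω/α = 204/19.49 = 10.47 s.

t ≈ 10.5 s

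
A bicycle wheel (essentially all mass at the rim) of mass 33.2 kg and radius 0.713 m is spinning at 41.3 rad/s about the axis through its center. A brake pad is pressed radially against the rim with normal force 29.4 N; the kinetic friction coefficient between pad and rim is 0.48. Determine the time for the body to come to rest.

t ≈ 69.3 s

I = MR² = (33.2)(0.713)² = 16.88 kg·m².
Friction force f = μN = (0.48)(29.4) = 14.11 N at the rim; torque magnitude τ = fR = 10.06 N·m, opposing ω.
|α| = τ/I = 10.06/16.88 = 0.5962 rad/s² (deceleration).
0 = ω₀ − |α|t ⇒ t = ω₀/|α| = 41.3/0.5962 = 69.28 s.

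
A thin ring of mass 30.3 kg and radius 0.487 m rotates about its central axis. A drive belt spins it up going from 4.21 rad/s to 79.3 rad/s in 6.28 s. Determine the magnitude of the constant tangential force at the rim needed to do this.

I = MR² = (30.3)(0.487)² = 7.186 kg·m².
α = Δω/Δt = (79.3 − 4.21)/6.28 = 11.96 rad/s².
The required torque is τ = Iα = (7.186)(11.96) = 85.93 N·m.
A tangential force at the rim gives τ = FR, so F = τ/R = 85.93/0.487 = 176.4 N.

F ≈ 176 N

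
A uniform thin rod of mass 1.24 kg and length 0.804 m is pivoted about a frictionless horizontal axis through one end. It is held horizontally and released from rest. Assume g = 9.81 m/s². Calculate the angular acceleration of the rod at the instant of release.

α ≈ 18.3 rad/s²

About the pivot, I = (1/3)ML² = (1/3)(1.24)(0.804)² = 0.2672 kg·m².
The weight acts at the center, a distance L/2 = 0.4020 m from the pivot; τ = Mg(L/2) = 4.890 N·m.
α = τ/I = 4.890/0.2672 = 18.30 rad/s².
(Equivalently α = (3g/(2L)) = 18.30 rad/s².)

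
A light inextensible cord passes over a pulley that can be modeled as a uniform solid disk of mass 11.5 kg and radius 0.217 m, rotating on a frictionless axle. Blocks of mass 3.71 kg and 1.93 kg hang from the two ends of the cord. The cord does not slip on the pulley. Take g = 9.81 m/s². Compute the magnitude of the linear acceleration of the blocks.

I = ½MR² = (1/2)(11.5)(0.217)² = 0.2708 kg·m².
Heavier block: m₁g − T₁ = m₁a. Lighter block: T₂ − m₂g = m₂a.
Pulley: (T₁ − T₂)R = Iα = I(a/R), so T₁ − T₂ = (I/R²)a = (1/2)M_p a = 5.750·a.
Adding the three: (m₁ − m₂)g = (m₁ + m₂ + 5.750)a, so a = (3.71 − 1.93)(9.81)/(3.71 + 1.93 + 5.750) = 1.533 m/s².

a ≈ 1.53 m/s²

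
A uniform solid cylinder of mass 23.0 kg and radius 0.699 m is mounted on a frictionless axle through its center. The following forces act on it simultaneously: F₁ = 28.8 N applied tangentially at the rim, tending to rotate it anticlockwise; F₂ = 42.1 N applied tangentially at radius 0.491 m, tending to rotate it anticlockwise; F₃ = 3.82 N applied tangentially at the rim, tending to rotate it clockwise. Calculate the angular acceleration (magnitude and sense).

α ≈ 6.79 rad/s², anticlockwise

I = ½MR² = (1/2)(23.0)(0.699)² = 5.619 kg·m².
Taking anticlockwise as positive: τ₁ = +(28.8)(0.699) = +20.13 N·m; τ₂ = +(42.1)(0.491) = +20.67 N·m; τ₃ = −(3.82)(0.699) = −2.670 N·m.
Net torque τ = 38.13 N·m.
α = τ/I = 38.13/5.619 = 6.786 rad/s².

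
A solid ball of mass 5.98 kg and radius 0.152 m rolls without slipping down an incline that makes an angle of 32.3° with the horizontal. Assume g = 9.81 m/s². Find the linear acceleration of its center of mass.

a ≈ 3.74 m/s²

Translation along the incline: Mg sinθ − f = Ma.
Rotation about the center: fR = Iα with I = (2/5)MR². No-slip gives a = αR, so f = (I/R²)a = (2/5)M a.
Substituting: Mg sinθ = (1 + 0.4000)Ma, so a = g sinθ/(1 + 0.4000) = (9.81) sin 32.3° / 1.400 = 3.744 m/s².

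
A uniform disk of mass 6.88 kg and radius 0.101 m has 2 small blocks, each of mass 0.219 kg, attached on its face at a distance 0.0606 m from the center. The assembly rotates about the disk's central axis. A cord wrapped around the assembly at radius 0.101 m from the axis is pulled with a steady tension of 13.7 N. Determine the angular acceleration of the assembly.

I_disk = ½MR² = ½(6.88)(0.101)² = 0.03509 kg·m².
I_blocks = 2·m·r² = 2(0.219)(0.0606)² = 0.001608 kg·m².
Total I = 0.03670 kg·m².
τ = F r = (13.7)(0.101) = 1.384 N·m.
α = τ/I = 1.384/0.03670 = 37.70 rad/s².

α ≈ 37.7 rad/s²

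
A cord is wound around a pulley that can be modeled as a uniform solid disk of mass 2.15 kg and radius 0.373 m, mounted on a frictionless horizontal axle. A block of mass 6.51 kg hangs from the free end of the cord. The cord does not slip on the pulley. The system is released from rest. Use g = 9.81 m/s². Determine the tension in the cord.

I = ½MR² = (1/2)(2.15)(0.373)² = 0.1496 kg·m².
Block: mg − T = ma. Pulley: TR = Iα. No-slip: a = αR, so T = (I/R²)a = 1.075·a.
Then mg = (m + 1.075)a, so a = (6.51)(9.81)/(6.51 + 1.075) = 8.420 m/s².
T = 1.075·a = 9.051 N.

T ≈ 9.05 N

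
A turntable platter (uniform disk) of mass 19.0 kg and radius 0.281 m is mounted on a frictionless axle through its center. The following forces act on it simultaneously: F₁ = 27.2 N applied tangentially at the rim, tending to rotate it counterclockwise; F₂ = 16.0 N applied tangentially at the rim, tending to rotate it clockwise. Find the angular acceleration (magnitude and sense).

I = ½MR² = (1/2)(19.0)(0.281)² = 0.7501 kg·m².
Taking counterclockwise as positive: τ₁ = +(27.2)(0.281) = +7.643 N·m; τ₂ = −(16.0)(0.281) = −4.496 N·m.
Net torque τ = 3.147 N·m.
α = τ/I = 3.147/0.7501 = 4.196 rad/s².

α ≈ 4.20 rad/s², counterclockwise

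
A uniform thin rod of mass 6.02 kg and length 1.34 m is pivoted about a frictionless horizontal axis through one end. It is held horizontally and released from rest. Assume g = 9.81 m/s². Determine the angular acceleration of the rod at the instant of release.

About the pivot, I = (1/3)ML² = (1/3)(6.02)(1.34)² = 3.603 kg·m².
The weight acts at the center, a distance L/2 = 0.6700 m from the pivot; τ = Mg(L/2) = 39.57 N·m.
α = τ/I = 39.57/3.603 = 10.98 rad/s².

α ≈ 11.0 rad/s²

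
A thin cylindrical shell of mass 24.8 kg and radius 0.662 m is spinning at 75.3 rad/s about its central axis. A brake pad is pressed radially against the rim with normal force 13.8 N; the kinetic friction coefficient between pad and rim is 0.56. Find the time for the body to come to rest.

t ≈ 160 s

I = MR² = (24.8)(0.662)² = 10.87 kg·m².
Friction force f = μN = (0.56)(13.8) = 7.728 N at the rim; torque magnitude τ = fR = 5.116 N·m, opposing ω.
|α| = τ/I = 5.116/10.87 = 0.4707 rad/s² (deceleration).
0 = ω₀ − |α|t ⇒ t = ω₀/|α| = 75.3/0.4707 = 160.0 s.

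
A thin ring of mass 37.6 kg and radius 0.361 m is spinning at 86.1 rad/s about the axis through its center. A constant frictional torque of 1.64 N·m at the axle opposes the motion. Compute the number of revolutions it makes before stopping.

I = MR² = (37.6)(0.361)² = 4.900 kg·m².
The net torque has magnitude 1.64 N·m, opposing ω.
|α| = τ/I = 1.640/4.900 = 0.3347 rad/s² (deceleration).
ω² = ω₀² − 2|α|θ with ω = 0 ⇒ θ = ω₀²/(2|α|) = 11070 rad = 1763 rev.

≈ 1760 revolutions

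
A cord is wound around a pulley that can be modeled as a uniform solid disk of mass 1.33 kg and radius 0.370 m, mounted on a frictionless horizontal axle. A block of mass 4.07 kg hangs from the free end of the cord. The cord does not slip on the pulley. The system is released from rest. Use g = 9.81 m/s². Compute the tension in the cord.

I = ½MR² = (1/2)(1.33)(0.370)² = 0.09104 kg·m².
Block: mg − T = ma. Pulley: TR = Iα. No-slip: a = αR, so T = (I/R²)a = 0.6650·a.
Then mg = (m + 0.6650)a, so a = (4.07)(9.81)/(4.07 + 0.6650) = 8.432 m/s².
T = 0.6650·a = 5.607 N.

T ≈ 5.61 N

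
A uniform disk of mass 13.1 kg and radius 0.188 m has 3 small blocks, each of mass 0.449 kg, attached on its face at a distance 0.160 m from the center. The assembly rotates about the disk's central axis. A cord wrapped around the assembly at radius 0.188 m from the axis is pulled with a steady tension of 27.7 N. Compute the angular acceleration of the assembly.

I_disk = ½MR² = ½(13.1)(0.188)² = 0.2315 kg·m².
I_blocks = 3·m·r² = 3(0.449)(0.160)² = 0.03448 kg·m².
Total I = 0.2660 kg·m².
τ = F r = (27.7)(0.188) = 5.208 N·m.
α = τ/I = 5.208/0.2660 = 19.58 rad/s².

α ≈ 19.6 rad/s²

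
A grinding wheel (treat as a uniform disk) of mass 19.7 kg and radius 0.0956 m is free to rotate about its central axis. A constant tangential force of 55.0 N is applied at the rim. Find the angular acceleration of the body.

α ≈ 58.4 rad/s²

I = ½MR² = (1/2)(19.7)(0.0956)² = 0.09002 kg·m².
τ = F R = (55.0)(0.0956) = 5.258 N·m.
From τ = Iα: α = 5.258/0.09002 = 58.41 rad/s².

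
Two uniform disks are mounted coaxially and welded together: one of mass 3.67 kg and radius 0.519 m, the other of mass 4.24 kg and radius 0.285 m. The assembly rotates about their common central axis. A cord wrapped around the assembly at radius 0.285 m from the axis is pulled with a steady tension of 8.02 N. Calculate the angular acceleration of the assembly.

I = ½M₁R₁² + ½M₂R₂² = ½(3.67)(0.519)² + ½(4.24)(0.285)² = 0.6665 kg·m².
τ = F r = (8.02)(0.285) = 2.286 N·m.
α = τ/I = 2.286/0.6665 = 3.430 rad/s².

α ≈ 3.43 rad/s²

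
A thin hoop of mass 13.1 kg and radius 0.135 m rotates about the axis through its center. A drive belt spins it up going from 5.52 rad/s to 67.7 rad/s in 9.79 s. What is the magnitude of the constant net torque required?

τ ≈ 1.52 N·m

I = MR² = (13.1)(0.135)² = 0.2387 kg·m².
α = Δω/Δt = (67.7 − 5.52)/9.79 = 6.351 rad/s².
τ = Iα = (0.2387)(6.351) = 1.516 N·m.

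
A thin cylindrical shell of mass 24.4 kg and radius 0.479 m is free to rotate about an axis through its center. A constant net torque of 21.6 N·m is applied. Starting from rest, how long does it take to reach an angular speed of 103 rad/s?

I = MR² = (24.4)(0.479)² = 5.598 kg·m².
α = τ/I = 21.6/5.598 = 3.858 rad/s².
ω = αt ⇒ t = ω/α = 103/3.858 = 26.70 s.

t ≈ 26.7 s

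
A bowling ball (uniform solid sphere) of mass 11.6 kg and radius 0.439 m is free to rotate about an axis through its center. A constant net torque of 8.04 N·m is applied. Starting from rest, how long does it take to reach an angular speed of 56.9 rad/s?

t ≈ 6.33 s

I = (2/5)MR² = (2/5)(11.6)(0.439)² = 0.8942 kg·m².
α = τ/I = 8.04/0.8942 = 8.991 rad/s².
ω = αt ⇒ t = ω/α = 56.9/8.991 = 6.329 s.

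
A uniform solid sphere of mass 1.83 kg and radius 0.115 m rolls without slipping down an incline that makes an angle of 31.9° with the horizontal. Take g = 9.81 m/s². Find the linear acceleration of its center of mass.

Translation along the incline: Mg sinθ − f = Ma.
Rotation about the center: fR = Iα with I = (2/5)MR². No-slip gives a = αR, so f = (I/R²)a = (2/5)M a.
Substituting: Mg sinθ = (1 + 0.4000)Ma, so a = g sinθ/(1 + 0.4000) = (9.81) sin 31.9° / 1.400 = 3.703 m/s².

a ≈ 3.70 m/s²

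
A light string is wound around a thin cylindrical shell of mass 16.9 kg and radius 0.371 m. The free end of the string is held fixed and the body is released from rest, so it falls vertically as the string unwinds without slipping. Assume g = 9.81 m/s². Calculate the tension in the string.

Translation: Mg − T = Ma. Rotation about the center: TR = Iα with I = MR².
With a = αR: T = (I/R²)a = M a, so Mg = (1 + 1.000)Ma.
a = g/(1 + 1.000) = 9.81/2.000 = 4.905 m/s².
T = 1.000·M·a = (1.000)(16.9)(4.905) = 82.89 N.

T ≈ 82.9 N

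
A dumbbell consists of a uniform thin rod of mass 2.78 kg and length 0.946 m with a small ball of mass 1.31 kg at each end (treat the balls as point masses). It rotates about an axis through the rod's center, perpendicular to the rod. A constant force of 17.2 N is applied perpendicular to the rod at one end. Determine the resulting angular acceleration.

I_rod = (1/12)ML² = (1/12)(2.78)(0.946)² = 0.2073 kg·m².
I_balls = 2·m·(L/2)² = 2(1.31)(0.4730)² = 0.5862 kg·m².
Total I = 0.7935 kg·m².
τ = F·(L/2) = (17.2)(0.473) = 8.136 N·m.
α = τ/I = 8.136/0.7935 = 10.25 rad/s².

α ≈ 10.3 rad/s²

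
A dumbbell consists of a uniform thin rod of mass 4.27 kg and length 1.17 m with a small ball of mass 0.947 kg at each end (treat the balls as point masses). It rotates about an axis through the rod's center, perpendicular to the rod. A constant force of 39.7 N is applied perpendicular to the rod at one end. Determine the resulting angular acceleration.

I_rod = (1/12)ML² = (1/12)(4.27)(1.17)² = 0.4871 kg·m².
I_balls = 2·m·(L/2)² = 2(0.947)(0.5850)² = 0.6482 kg·m².
Total I = 1.135 kg·m².
τ = F·(L/2) = (39.7)(0.585) = 23.22 N·m.
α = τ/I = 23.22/1.135 = 20.46 rad/s².

α ≈ 20.5 rad/s²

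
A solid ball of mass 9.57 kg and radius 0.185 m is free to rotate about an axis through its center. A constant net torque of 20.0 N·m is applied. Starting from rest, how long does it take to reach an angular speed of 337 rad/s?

t ≈ 2.21 s

I = (2/5)MR² = (2/5)(9.57)(0.185)² = 0.1310 kg·m².
α = τ/I = 20.0/0.1310 = 152.7 rad/s².
ω = αt ⇒ t = ω/α = 337/152.7 = 2.208 s.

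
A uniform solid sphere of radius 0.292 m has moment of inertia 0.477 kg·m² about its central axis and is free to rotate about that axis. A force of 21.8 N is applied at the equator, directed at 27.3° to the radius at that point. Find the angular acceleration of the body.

Only the tangential component produces torque: τ = F R sinθ = (21.8)(0.292) sin 27.3° = 2.920 N·m.
Newton's second law for rotation, τ = Iα, gives α = τ/I = 2.920/0.4770 = 6.121 rad/s².

α ≈ 6.12 rad/s²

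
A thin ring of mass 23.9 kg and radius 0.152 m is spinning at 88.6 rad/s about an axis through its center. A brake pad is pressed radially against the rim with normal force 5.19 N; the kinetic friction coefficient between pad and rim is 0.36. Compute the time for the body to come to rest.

I = MR² = (23.9)(0.152)² = 0.5522 kg·m².
Friction force f = μN = (0.36)(5.19) = 1.868 N at the rim; torque magnitude τ = fR = 0.2840 N·m, opposing ω.
|α| = τ/I = 0.2840/0.5522 = 0.5143 rad/s² (deceleration).
0 = ω₀ − |α|t ⇒ t = ω₀/|α| = 88.6/0.5143 = 172.3 s.

t ≈ 172 s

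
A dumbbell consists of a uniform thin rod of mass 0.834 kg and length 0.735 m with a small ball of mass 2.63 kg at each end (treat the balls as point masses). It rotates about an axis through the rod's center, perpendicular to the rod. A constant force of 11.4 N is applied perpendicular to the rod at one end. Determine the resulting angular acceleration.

I_rod = (1/12)ML² = (1/12)(0.834)(0.735)² = 0.03755 kg·m².
I_balls = 2·m·(L/2)² = 2(2.63)(0.3675)² = 0.7104 kg·m².
Total I = 0.7479 kg·m².
τ = F·(L/2) = (11.4)(0.367) = 4.189 N·m.
α = τ/I = 4.189/0.7479 = 5.601 rad/s².

α ≈ 5.60 rad/s²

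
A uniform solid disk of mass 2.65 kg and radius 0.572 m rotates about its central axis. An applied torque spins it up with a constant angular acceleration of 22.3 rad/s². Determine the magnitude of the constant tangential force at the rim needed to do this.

F ≈ 16.9 N

I = ½MR² = (1/2)(2.65)(0.572)² = 0.4335 kg·m².
The required torque is τ = Iα = (0.4335)(22.30) = 9.667 N·m.
A tangential force at the rim gives τ = FR, so F = τ/R = 9.667/0.572 = 16.90 N.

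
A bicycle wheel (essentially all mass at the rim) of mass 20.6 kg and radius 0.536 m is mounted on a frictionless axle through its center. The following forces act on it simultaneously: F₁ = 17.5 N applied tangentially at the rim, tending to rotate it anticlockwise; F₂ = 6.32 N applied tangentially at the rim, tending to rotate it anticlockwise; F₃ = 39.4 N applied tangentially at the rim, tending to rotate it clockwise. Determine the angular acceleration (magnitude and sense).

α ≈ 1.41 rad/s², clockwise

I = MR² = (20.6)(0.536)² = 5.918 kg·m².
Taking anticlockwise as positive: τ₁ = +(17.5)(0.536) = +9.380 N·m; τ₂ = +(6.32)(0.536) = +3.388 N·m; τ₃ = −(39.4)(0.536) = −21.12 N·m.
Net torque τ = -8.351 N·m.
α = τ/I = -8.351/5.918 = -1.411 rad/s².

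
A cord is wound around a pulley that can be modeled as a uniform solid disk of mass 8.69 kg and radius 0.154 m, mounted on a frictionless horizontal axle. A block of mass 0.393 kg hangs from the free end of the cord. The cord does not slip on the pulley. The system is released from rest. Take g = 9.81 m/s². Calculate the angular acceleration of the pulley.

α ≈ 5.28 rad/s²

I = ½MR² = (1/2)(8.69)(0.154)² = 0.1030 kg·m².
Block: mg − T = ma. Pulley: TR = Iα. No-slip: a = αR, so T = (I/R²)a = 4.345·a.
Then mg = (m + 4.345)a, so a = (0.393)(9.81)/(0.393 + 4.345) = 0.8137 m/s².
α = a/R = 0.8137/0.154 = 5.284 rad/s².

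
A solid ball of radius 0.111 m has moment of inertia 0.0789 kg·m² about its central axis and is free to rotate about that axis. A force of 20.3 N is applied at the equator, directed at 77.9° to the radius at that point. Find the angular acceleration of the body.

α ≈ 27.9 rad/s²

Only the tangential component produces torque: τ = F R sinθ = (20.3)(0.111) sin 77.9° = 2.203 N·m.
Newton's second law for rotation, τ = Iα, gives α = τ/I = 2.203/0.07890 = 27.92 rad/s².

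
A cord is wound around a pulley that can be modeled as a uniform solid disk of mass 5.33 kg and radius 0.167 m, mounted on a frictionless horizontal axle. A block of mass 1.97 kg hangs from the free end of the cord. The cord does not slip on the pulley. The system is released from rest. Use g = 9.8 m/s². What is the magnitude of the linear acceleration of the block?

I = ½MR² = (1/2)(5.33)(0.167)² = 0.07432 kg·m².
Block: mg − T = ma. Pulley: TR = Iα. No-slip: a = αR, so T = (I/R²)a = 2.665·a.
Then mg = (m + 2.665)a, so a = (1.97)(9.8)/(1.97 + 2.665) = 4.165 m/s².

a ≈ 4.17 m/s²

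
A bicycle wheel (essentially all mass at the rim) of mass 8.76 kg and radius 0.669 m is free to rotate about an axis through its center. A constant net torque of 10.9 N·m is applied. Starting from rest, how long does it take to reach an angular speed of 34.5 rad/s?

t ≈ 12.4 s

I = MR² = (8.76)(0.669)² = 3.921 kg·m².
α = τ/I = 10.9/3.921 = 2.780 rad/s².
ω = αt ⇒ t = ω/α = 34.5/2.780 = 12.41 s.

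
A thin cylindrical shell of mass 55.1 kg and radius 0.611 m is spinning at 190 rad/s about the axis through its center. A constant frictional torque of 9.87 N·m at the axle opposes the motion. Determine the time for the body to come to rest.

t ≈ 396 s

I = MR² = (55.1)(0.611)² = 20.57 kg·m².
The net torque has magnitude 9.87 N·m, opposing ω.
|α| = τ/I = 9.870/20.57 = 0.4798 rad/s² (deceleration).
0 = ω₀ − |α|t ⇒ t = ω₀/|α| = 190/0.4798 = 396.0 s.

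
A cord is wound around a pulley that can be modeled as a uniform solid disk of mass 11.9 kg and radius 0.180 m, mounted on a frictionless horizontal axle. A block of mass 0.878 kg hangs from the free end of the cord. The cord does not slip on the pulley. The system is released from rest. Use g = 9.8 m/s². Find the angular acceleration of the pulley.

α ≈ 7.00 rad/s²

I = ½MR² = (1/2)(11.9)(0.180)² = 0.1928 kg·m².
Block: mg − T = ma. Pulley: TR = Iα. No-slip: a = αR, so T = (I/R²)a = 5.950·a.
Then mg = (m + 5.950)a, so a = (0.878)(9.8)/(0.878 + 5.950) = 1.260 m/s².
α = a/R = 1.260/0.180 = 7.001 rad/s².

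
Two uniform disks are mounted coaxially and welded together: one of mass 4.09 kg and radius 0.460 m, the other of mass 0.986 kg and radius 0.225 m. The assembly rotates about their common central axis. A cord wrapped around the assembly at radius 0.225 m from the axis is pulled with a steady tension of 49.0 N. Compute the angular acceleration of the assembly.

I = ½M₁R₁² + ½M₂R₂² = ½(4.09)(0.460)² + ½(0.986)(0.225)² = 0.4577 kg·m².
τ = F r = (49.0)(0.225) = 11.03 N·m.
α = τ/I = 11.03/0.4577 = 24.09 rad/s².

α ≈ 24.1 rad/s²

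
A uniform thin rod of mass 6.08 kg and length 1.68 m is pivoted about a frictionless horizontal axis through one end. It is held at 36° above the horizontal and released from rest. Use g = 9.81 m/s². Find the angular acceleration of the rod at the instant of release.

About the pivot, I = (1/3)ML² = (1/3)(6.08)(1.68)² = 5.720 kg·m².
The weight acts at the center, a distance L/2 = 0.8400 m from the pivot; τ = Mg(L/2) cos 36° = 40.53 N·m.
α = τ/I = 40.53/5.720 = 7.086 rad/s².

α ≈ 7.09 rad/s²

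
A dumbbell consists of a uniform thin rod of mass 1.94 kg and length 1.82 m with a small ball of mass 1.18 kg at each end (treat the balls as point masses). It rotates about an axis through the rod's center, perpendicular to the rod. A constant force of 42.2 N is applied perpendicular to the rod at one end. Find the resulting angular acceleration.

α ≈ 15.4 rad/s²

I_rod = (1/12)ML² = (1/12)(1.94)(1.82)² = 0.5355 kg·m².
I_balls = 2·m·(L/2)² = 2(1.18)(0.9100)² = 1.954 kg·m².
Total I = 2.490 kg·m².
τ = F·(L/2) = (42.2)(0.910) = 38.40 N·m.
α = τ/I = 38.40/2.490 = 15.42 rad/s².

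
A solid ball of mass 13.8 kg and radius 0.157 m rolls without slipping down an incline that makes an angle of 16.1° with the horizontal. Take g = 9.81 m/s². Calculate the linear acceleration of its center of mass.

a ≈ 1.94 m/s²

Translation along the incline: Mg sinθ − f = Ma.
Rotation about the center: fR = Iα with I = (2/5)MR². No-slip gives a = αR, so f = (I/R²)a = (2/5)M a.
Substituting: Mg sinθ = (1 + 0.4000)Ma, so a = g sinθ/(1 + 0.4000) = (9.81) sin 16.1° / 1.400 = 1.943 m/s².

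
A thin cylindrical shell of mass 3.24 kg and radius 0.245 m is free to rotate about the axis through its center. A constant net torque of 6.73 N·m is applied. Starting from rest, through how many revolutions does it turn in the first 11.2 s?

≈ 345 revolutions

I = MR² = (3.24)(0.245)² = 0.1945 kg·m².
α = τ/I = 6.73/0.1945 = 34.60 rad/s².
θ = ½αt² = ½(34.60)(11.2)² = 2170 rad.
Revolutions = θ/(2π) = 345.4.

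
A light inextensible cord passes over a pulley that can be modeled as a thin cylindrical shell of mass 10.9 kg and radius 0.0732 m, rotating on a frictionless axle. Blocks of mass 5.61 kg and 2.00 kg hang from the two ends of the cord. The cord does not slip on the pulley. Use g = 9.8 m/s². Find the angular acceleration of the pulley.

I = MR² = (10.9)(0.0732)² = 0.05840 kg·m².
Heavier block: m₁g − T₁ = m₁a. Lighter block: T₂ − m₂g = m₂a.
Pulley: (T₁ − T₂)R = Iα = I(a/R), so T₁ − T₂ = (I/R²)a = 1·M_p a = 10.90·a.
Adding the three: (m₁ − m₂)g = (m₁ + m₂ + 10.90)a, so a = (5.61 − 2.00)(9.8)/(5.61 + 2.00 + 10.90) = 1.911 m/s².
α = a/R = 1.911/0.0732 = 26.11 rad/s².

α ≈ 26.1 rad/s²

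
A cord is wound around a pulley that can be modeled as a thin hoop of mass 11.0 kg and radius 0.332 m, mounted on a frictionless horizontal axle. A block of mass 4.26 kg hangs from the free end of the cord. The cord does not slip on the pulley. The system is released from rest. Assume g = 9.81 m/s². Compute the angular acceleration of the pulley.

I = MR² = (11.0)(0.332)² = 1.212 kg·m².
Block: mg − T = ma. Pulley: TR = Iα. No-slip: a = αR, so T = (I/R²)a = 11.00·a.
Then mg = (m + 11.00)a, so a = (4.26)(9.81)/(4.26 + 11.00) = 2.739 m/s².
α = a/R = 2.739/0.332 = 8.249 rad/s².

α ≈ 8.25 rad/s²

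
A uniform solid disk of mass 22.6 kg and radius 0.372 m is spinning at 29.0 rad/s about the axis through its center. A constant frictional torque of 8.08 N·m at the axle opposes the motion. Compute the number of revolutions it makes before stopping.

≈ 13.0 revolutions

I = ½MR² = (1/2)(22.6)(0.372)² = 1.564 kg·m².
The net torque has magnitude 8.08 N·m, opposing ω.
|α| = τ/I = 8.080/1.564 = 5.167 rad/s² (deceleration).
ω² = ω₀² − 2|α|θ with ω = 0 ⇒ θ = ω₀²/(2|α|) = 81.38 rad = 12.95 rev.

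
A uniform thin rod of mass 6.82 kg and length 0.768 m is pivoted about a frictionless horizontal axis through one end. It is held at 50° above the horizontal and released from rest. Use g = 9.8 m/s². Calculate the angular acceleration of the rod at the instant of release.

About the pivot, I = (1/3)ML² = (1/3)(6.82)(0.768)² = 1.341 kg·m².
The weight acts at the center, a distance L/2 = 0.3840 m from the pivot; τ = Mg(L/2) cos 50° = 16.50 N·m.
α = τ/I = 16.50/1.341 = 12.30 rad/s².
(Equivalently α = (3g/(2L)) cos 50° = 12.30 rad/s².)

α ≈ 12.3 rad/s²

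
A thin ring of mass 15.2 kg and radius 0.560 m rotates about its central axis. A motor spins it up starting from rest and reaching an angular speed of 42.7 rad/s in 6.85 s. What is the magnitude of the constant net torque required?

τ ≈ 29.7 N·m

I = MR² = (15.2)(0.560)² = 4.767 kg·m².
α = Δω/Δt = (42.7 − 0)/6.85 = 6.234 rad/s².
τ = Iα = (4.767)(6.234) = 29.71 N·m.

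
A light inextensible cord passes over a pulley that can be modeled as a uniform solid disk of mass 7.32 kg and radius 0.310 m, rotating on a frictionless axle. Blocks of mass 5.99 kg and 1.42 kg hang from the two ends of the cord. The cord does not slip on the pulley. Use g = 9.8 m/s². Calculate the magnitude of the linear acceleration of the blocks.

I = ½MR² = (1/2)(7.32)(0.310)² = 0.3517 kg·m².
Heavier block: m₁g − T₁ = m₁a. Lighter block: T₂ − m₂g = m₂a.
Pulley: (T₁ − T₂)R = Iα = I(a/R), so T₁ − T₂ = (I/R²)a = (1/2)M_p a = 3.660·a.
Adding the three: (m₁ − m₂)g = (m₁ + m₂ + 3.660)a, so a = (5.99 − 1.42)(9.8)/(5.99 + 1.42 + 3.660) = 4.046 m/s².

a ≈ 4.05 m/s²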